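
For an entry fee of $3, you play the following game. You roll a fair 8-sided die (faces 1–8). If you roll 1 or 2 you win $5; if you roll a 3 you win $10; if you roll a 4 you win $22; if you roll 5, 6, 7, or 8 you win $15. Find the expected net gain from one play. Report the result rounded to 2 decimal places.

E[payout] = (1/4)·5 + (1/8)·10 + (1/2)·15 + (1/8)·22 = 51/4
Expected profit = 51/4 − 3 = 39/4 ≈ $9.75

$9.75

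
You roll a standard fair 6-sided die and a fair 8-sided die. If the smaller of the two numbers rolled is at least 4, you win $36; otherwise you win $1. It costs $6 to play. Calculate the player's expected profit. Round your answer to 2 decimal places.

E[payout] = (11/16)·1 + (5/16)·36 = 191/16
Expected profit = 191/16 − 6 = 95/16 ≈ $5.94

$5.94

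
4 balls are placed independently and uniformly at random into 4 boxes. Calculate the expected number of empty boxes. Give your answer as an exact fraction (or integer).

81/64

Let Xⱼ=1 if box j is empty. P(Xⱼ=1) = ((4-1)/4)^4 = 81/256.
By linearity, E[#empty] = 4·81/256 = 81/64.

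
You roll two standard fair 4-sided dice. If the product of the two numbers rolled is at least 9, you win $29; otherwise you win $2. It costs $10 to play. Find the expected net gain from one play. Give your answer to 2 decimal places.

E[payout] = (3/4)·2 + (1/4)·29 = 35/4
Expected profit = 35/4 − 10 = -5/4 ≈ -$1.25

-$1.25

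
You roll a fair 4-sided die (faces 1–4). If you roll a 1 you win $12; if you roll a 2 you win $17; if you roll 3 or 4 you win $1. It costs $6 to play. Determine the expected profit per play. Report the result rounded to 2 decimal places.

E[payout] = (1/2)·1 + (1/4)·12 + (1/4)·17 = 31/4
Expected profit = 31/4 − 6 = 7/4 ≈ $1.75

$1.75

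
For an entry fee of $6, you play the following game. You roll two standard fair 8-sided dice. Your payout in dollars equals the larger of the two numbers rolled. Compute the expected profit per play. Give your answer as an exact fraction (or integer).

Distribution of the larger of the two numbers rolled: 1 w.p. 1/64, 2 w.p. 3/64, 3 w.p. 5/64, 4 w.p. 7/64, 5 w.p. 9/64, 6 w.p. 11/64, …
E[payout] = (1/64)·1 + (3/64)·2 + (5/64)·3 + (7/64)·4 + (9/64)·5 + (11/64)·6 + (13/64)·7 + (15/64)·8 = 93/16
Expected profit = 93/16 − 6 = -3/16

-3/16 dollars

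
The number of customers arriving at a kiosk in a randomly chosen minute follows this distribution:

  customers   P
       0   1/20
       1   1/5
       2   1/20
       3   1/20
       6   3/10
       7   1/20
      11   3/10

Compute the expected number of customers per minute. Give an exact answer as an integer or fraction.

59/10

E[X] = (1/20)·0 + (1/5)·1 + (1/20)·2 + (1/20)·3 + (3/10)·6 + (1/20)·7 + (3/10)·11
     = 59/10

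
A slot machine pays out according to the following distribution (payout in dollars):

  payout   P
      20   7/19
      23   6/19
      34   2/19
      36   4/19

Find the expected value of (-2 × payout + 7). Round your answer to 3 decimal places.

E[-2x+7] = (7/19)·(-33) + (6/19)·(-39) + (2/19)·(-61) + (4/19)·(-65)
     = -847/19 ≈ -44.579

-44.579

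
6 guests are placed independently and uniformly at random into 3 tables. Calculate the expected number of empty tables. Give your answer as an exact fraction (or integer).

Let Xⱼ=1 if table j is empty. P(Xⱼ=1) = ((3-1)/3)^6 = 64/729.
By linearity, E[#empty] = 3·64/729 = 64/243.

64/243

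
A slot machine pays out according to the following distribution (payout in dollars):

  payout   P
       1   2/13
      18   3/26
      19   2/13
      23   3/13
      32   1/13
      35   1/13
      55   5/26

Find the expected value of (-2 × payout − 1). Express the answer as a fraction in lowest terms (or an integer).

-694/13

E[-2x-1] = (2/13)·(-3) + (3/26)·(-37) + (2/13)·(-39) + (3/13)·(-47) + (1/13)·(-65) + (1/13)·(-71) + (5/26)·(-111)
     = -694/13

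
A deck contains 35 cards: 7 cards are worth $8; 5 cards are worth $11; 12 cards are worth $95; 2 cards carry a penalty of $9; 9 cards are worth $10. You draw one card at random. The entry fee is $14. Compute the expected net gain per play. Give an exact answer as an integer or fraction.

E[payout] = (7/35)·8 + (5/35)·11 + (12/35)·95 + (2/35)·(-9) + (9/35)·10 = 189/5
Expected profit = 189/5 − 14 = 119/5

119/5 dollars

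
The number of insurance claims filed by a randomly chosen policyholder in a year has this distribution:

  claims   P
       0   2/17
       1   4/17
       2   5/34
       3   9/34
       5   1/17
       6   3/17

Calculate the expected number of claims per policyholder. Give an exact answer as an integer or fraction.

91/34

E[X] = (2/17)·0 + (4/17)·1 + (5/34)·2 + (9/34)·3 + (1/17)·5 + (3/17)·6
     = 91/34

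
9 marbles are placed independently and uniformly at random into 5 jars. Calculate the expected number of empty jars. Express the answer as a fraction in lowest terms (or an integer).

Let Xⱼ=1 if jar j is empty. P(Xⱼ=1) = ((5-1)/5)^9 = 262144/1953125.
By linearity, E[#empty] = 5·262144/1953125 = 262144/390625.

262144/390625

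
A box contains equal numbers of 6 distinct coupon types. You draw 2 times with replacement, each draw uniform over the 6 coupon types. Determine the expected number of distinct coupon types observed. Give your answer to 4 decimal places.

1.8333

Let Xⱼ=1 if type j appears at least once. P(Xⱼ=1) = 1 − ((6−1)/6)^2 = 11/36.
E[#distinct] = 6·11/36 = 11/6.
≈ 1.8333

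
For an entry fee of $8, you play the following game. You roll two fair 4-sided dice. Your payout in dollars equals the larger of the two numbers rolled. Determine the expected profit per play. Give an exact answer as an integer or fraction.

-39/8 dollars

Distribution of the larger of the two numbers rolled: 1 w.p. 1/16, 2 w.p. 3/16, 3 w.p. 5/16, 4 w.p. 7/16
E[payout] = (1/16)·1 + (3/16)·2 + (5/16)·3 + (7/16)·4 = 25/8
Expected profit = 25/8 − 8 = -39/8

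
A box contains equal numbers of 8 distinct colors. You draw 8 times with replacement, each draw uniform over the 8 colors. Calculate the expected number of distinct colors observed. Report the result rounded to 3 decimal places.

Let Xⱼ=1 if type j appears at least once. P(Xⱼ=1) = 1 − ((8−1)/8)^8 = 11012415/16777216.
E[#distinct] = 8·11012415/16777216 = 11012415/2097152.
≈ 5.251

5.251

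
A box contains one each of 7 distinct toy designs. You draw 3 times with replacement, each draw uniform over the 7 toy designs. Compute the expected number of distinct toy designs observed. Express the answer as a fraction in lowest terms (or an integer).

Let Xⱼ=1 if type j appears at least once. P(Xⱼ=1) = 1 − ((7−1)/7)^3 = 127/343.
E[#distinct] = 7·127/343 = 127/49.

127/49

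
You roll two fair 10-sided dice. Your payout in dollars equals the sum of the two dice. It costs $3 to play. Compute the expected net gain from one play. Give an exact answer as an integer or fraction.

$8

Distribution of the sum of the two dice: 2 w.p. 1/100, 3 w.p. 1/50, 4 w.p. 3/100, 5 w.p. 1/25, 6 w.p. 1/20, 7 w.p. 3/50, …
E[payout] = (1/100)·2 + (1/50)·3 + (3/100)·4 + (1/25)·5 + (1/20)·6 + (3/50)·7 + (7/100)·8 + (2/25)·9 + (9/100)·10 + (1/10)·11 + (9/100)·12 + (2/25)·13 + (7/100)·14 + (3/50)·15 + (1/20)·16 + (1/25)·17 + (3/100)·18 + (1/50)·19 + (1/100)·20 = 11
Expected profit = 11 − 3 = 8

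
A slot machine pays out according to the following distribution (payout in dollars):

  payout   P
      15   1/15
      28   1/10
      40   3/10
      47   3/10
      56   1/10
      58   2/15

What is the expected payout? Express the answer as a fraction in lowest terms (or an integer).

1297/30 dollars

E[X] = (1/15)·15 + (1/10)·28 + (3/10)·40 + (3/10)·47 + (1/10)·56 + (2/15)·58
     = 1297/30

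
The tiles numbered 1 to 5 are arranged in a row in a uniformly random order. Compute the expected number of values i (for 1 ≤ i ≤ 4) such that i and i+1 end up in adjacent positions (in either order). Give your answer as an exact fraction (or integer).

For each i ∈ {1,…,4}, let Xᵢ = 1 if i and i+1 are adjacent. P(Xᵢ=1) = 2·(5−1)!/5! = 2/5.
By linearity, E[ΣXᵢ] = (4)·(2/5) = 8/5.

8/5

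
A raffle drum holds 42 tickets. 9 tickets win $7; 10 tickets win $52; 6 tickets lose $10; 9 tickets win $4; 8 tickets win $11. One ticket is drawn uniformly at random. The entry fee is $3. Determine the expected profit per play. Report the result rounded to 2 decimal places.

$12.40

E[payout] = (9/42)·7 + (10/42)·52 + (6/42)·(-10) + (9/42)·4 + (8/42)·11 = 647/42
Expected profit = 647/42 − 3 = 521/42 ≈ $12.40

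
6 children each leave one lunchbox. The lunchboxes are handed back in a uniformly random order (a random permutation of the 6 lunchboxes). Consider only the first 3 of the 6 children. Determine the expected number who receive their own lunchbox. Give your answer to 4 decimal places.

Let Xᵢ = 1 if person i gets their own lunchbox. For each i, P(Xᵢ=1) = 1/6.
By linearity of expectation, E[X₁+…+X_3] = 3·(1/6) = 1/2.
≈ 0.5000

0.5000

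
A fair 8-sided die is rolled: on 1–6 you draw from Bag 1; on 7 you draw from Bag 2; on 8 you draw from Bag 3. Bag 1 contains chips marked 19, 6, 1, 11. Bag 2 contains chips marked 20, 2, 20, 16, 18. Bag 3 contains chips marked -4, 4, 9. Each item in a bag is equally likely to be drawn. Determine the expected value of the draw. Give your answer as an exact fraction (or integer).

737/80

E[X | Bag 1] = (19 + 6 + 1 + 11)/4 = 37/4
E[X | Bag 2] = (20 + 2 + 20 + 16 + 18)/5 = 76/5
E[X | Bag 3] = (-4 + 4 + 9)/3 = 3
E[X] = (3/4)·37/4 + (1/8)·76/5 + (1/8)·3 = 737/80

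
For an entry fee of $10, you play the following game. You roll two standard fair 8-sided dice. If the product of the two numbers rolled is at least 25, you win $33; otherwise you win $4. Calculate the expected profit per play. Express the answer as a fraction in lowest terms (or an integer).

E[payout] = (11/16)·4 + (5/16)·33 = 209/16
Expected profit = 209/16 − 10 = 49/16

49/16 dollars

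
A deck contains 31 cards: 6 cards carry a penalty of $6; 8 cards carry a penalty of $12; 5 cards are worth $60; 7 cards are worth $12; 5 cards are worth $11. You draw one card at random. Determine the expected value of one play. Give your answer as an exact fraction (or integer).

E[payout] = (6/31)·(-6) + (8/31)·(-12) + (5/31)·60 + (7/31)·12 + (5/31)·11 = 307/31

307/31 dollars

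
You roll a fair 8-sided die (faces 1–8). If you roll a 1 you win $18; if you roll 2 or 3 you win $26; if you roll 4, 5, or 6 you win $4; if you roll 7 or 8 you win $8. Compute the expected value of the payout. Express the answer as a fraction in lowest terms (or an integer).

E[payout] = (3/8)·4 + (1/4)·8 + (1/8)·18 + (1/4)·26 = 49/4

49/4 dollars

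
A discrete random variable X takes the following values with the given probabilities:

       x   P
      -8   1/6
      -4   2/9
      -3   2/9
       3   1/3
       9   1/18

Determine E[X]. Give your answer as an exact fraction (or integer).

-25/18

E[X] = (1/6)·(-8) + (2/9)·(-4) + (2/9)·(-3) + (1/3)·3 + (1/18)·9
     = -25/18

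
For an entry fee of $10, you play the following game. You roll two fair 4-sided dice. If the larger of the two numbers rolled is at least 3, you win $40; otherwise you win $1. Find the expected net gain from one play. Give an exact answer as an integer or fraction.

81/4 dollars

E[payout] = (1/4)·1 + (3/4)·40 = 121/4
Expected profit = 121/4 − 10 = 81/4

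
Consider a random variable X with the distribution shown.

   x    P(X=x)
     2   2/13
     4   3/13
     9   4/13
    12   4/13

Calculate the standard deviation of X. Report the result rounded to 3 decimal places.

E[X] = 100/13, E[X²] = 956/13
Var(X) = E[X²] − (E[X])² = 956/13 − 10000/169 = 2428/169
SD(X) = √(2428/169) ≈ 3.790

3.790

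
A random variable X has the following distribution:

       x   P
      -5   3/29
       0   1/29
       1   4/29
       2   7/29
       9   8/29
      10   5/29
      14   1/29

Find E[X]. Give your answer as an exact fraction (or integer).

139/29

E[X] = (3/29)·(-5) + (1/29)·0 + (4/29)·1 + (7/29)·2 + (8/29)·9 + (5/29)·10 + (1/29)·14
     = 139/29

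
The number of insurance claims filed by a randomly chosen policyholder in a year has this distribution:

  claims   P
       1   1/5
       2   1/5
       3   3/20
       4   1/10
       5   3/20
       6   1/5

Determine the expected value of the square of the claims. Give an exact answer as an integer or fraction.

E[X²] = (1/5)·1 + (1/5)·4 + (3/20)·9 + (1/10)·16 + (3/20)·25 + (1/5)·36
     = 149/10

149/10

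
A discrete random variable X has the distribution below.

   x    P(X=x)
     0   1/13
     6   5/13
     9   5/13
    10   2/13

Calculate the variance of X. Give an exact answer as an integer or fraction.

E[X] = (1/13)·0 + (5/13)·6 + (5/13)·9 + (2/13)·10 = 95/13
E[X²] = (1/13)·0 + (5/13)·36 + (5/13)·81 + (2/13)·100 = 785/13
Var(X) = 785/13 − (95/13)² = 1180/169

1180/169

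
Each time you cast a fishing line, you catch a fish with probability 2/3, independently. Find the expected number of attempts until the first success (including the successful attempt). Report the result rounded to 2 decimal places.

For a geometric distribution, E[trials] = 1/p = 1/(2/3) = 3/2.
≈ 1.50

1.50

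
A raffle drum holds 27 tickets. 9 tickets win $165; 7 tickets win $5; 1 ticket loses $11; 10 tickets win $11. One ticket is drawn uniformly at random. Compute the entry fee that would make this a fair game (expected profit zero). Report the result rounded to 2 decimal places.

E[payout] = (9/27)·165 + (7/27)·5 + (1/27)·(-11) + (10/27)·11 = 1619/27
Fair fee = E[payout] = 1619/27 ≈ $59.96

$59.96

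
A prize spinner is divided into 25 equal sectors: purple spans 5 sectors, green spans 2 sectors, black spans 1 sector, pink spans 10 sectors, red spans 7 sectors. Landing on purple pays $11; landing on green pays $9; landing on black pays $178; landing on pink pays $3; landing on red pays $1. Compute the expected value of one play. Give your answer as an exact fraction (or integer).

E[payout] = (5/25)·11 + (2/25)·9 + (1/25)·178 + (10/25)·3 + (7/25)·1 = 288/25

288/25 dollars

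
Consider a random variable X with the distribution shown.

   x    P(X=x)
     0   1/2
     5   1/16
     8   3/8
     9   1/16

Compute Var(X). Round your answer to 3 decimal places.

15.609

E[X] = (1/2)·0 + (1/16)·5 + (3/8)·8 + (1/16)·9 = 31/8
E[X²] = (1/2)·0 + (1/16)·25 + (3/8)·64 + (1/16)·81 = 245/8
Var(X) = 245/8 − (31/8)² = 999/64 ≈ 15.609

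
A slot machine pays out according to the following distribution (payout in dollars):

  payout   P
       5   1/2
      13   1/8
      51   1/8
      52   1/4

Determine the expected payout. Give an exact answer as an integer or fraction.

47/2 dollars

E[X] = (1/2)·5 + (1/8)·13 + (1/8)·51 + (1/4)·52
     = 47/2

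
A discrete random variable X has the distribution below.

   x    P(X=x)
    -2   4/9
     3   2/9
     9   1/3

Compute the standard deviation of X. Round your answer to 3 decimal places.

E[X] = 25/9, E[X²] = 277/9
Var(X) = E[X²] − (E[X])² = 277/9 − 625/81 = 1868/81
SD(X) = √(1868/81) ≈ 4.802

4.802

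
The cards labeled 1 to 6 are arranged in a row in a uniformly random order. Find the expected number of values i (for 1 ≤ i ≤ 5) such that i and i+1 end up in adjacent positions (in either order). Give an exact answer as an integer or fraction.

5/3

For each i ∈ {1,…,5}, let Xᵢ = 1 if i and i+1 are adjacent. P(Xᵢ=1) = 2·(6−1)!/6! = 2/6.
By linearity, E[ΣXᵢ] = (5)·(2/6) = 5/3.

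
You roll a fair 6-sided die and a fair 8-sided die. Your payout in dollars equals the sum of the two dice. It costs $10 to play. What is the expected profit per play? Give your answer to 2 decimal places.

Distribution of the sum of the two dice: 2 w.p. 1/48, 3 w.p. 1/24, 4 w.p. 1/16, 5 w.p. 1/12, 6 w.p. 5/48, 7 w.p. 1/8, …
E[payout] = (1/48)·2 + (1/24)·3 + (1/16)·4 + (1/12)·5 + (5/48)·6 + (1/8)·7 + (1/8)·8 + (1/8)·9 + (5/48)·10 + (1/12)·11 + (1/16)·12 + (1/24)·13 + (1/48)·14 = 8
Expected profit = 8 − 10 = -2 ≈ -$2.00

-$2.00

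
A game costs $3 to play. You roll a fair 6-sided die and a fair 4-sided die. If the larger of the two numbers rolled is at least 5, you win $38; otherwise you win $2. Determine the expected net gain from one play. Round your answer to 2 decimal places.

$11.00

E[payout] = (2/3)·2 + (1/3)·38 = 14
Expected profit = 14 − 3 = 11 ≈ $11.00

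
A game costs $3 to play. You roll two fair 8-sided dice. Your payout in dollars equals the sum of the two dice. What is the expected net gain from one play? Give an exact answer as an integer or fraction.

$6

Distribution of the sum of the two dice: 2 w.p. 1/64, 3 w.p. 1/32, 4 w.p. 3/64, 5 w.p. 1/16, 6 w.p. 5/64, 7 w.p. 3/32, …
E[payout] = (1/64)·2 + (1/32)·3 + (3/64)·4 + (1/16)·5 + (5/64)·6 + (3/32)·7 + (7/64)·8 + (1/8)·9 + (7/64)·10 + (3/32)·11 + (5/64)·12 + (1/16)·13 + (3/64)·14 + (1/32)·15 + (1/64)·16 = 9
Expected profit = 9 − 3 = 6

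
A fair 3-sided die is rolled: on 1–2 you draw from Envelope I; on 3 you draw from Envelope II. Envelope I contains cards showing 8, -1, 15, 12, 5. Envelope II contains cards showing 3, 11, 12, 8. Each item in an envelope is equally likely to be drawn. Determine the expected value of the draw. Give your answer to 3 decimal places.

8.033

E[X | Envelope I] = (8 − 1 + 15 + 12 + 5)/5 = 39/5
E[X | Envelope II] = (3 + 11 + 12 + 8)/4 = 17/2
E[X] = (2/3)·39/5 + (1/3)·17/2 = 241/30 ≈ 8.033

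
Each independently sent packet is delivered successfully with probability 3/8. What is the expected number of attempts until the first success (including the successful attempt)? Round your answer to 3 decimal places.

For a geometric distribution, E[trials] = 1/p = 1/(3/8) = 8/3.
≈ 2.667

2.667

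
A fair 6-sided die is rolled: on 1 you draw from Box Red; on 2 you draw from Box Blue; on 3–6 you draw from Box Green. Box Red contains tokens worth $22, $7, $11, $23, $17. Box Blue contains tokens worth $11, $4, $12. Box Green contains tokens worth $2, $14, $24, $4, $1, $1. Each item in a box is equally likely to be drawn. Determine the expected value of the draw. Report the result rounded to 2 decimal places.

$9.28

E[X | Box Red] = (22 + 7 + 11 + 23 + 17)/5 = 16
E[X | Box Blue] = (11 + 4 + 12)/3 = 9
E[X | Box Green] = (2 + 14 + 24 + 4 + 1 + 1)/6 = 23/3
E[X] = (1/6)·16 + (1/6)·9 + (2/3)·23/3 = 167/18 ≈ 9.28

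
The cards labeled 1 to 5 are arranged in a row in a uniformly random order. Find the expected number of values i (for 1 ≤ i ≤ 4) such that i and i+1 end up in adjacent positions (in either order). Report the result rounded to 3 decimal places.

For each i ∈ {1,…,4}, let Xᵢ = 1 if i and i+1 are adjacent. P(Xᵢ=1) = 2·(5−1)!/5! = 2/5.
By linearity, E[ΣXᵢ] = (4)·(2/5) = 8/5.
≈ 1.600

1.600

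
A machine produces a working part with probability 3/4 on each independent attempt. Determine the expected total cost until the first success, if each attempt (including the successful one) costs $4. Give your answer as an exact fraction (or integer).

E[#attempts] = 1/p = 4/3; E[cost] = 4·4/3 = 16/3.

16/3 dollars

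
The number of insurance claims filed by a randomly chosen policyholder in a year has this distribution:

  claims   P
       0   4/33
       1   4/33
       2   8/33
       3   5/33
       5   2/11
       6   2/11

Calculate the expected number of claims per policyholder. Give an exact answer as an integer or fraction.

101/33

E[X] = (4/33)·0 + (4/33)·1 + (8/33)·2 + (5/33)·3 + (2/11)·5 + (2/11)·6
     = 101/33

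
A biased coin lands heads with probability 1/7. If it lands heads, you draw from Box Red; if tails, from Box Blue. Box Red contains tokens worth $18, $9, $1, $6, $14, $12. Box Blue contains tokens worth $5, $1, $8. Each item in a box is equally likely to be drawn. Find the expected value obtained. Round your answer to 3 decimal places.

$5.429

E[X | Box Red] = (18 + 9 + 1 + 6 + 14 + 12)/6 = 10
E[X | Box Blue] = (5 + 1 + 8)/3 = 14/3
E[X] = (1/7)·10 + (6/7)·14/3 = 38/7 ≈ 5.429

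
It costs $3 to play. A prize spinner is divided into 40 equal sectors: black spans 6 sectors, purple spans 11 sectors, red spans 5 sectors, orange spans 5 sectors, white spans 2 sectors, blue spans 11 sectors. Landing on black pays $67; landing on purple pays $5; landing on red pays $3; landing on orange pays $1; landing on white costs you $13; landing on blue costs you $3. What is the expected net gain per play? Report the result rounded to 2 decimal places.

$7.45

E[payout] = (6/40)·67 + (11/40)·5 + (5/40)·3 + (5/40)·1 + (2/40)·(-13) + (11/40)·(-3) = 209/20
Expected profit = 209/20 − 3 = 149/20 ≈ $7.45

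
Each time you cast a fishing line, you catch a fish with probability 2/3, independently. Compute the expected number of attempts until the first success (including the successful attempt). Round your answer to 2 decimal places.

1.50

For a geometric distribution, E[trials] = 1/p = 1/(2/3) = 3/2.
≈ 1.50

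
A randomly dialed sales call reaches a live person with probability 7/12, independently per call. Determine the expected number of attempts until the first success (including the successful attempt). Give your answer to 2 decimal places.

For a geometric distribution, E[trials] = 1/p = 1/(7/12) = 12/7.
≈ 1.71

1.71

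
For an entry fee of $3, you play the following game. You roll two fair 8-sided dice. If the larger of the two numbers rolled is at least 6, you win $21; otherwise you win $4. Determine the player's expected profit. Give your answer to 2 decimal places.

E[payout] = (25/64)·4 + (39/64)·21 = 919/64
Expected profit = 919/64 − 3 = 727/64 ≈ $11.36

$11.36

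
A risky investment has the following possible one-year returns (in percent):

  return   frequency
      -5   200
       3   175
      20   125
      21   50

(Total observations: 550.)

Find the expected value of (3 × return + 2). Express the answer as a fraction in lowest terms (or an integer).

413/22

Total = 550, so P(return=-5) = 200/550, etc.
E[3x+2] = (4/11)·(-13) + (7/22)·11 + (5/22)·62 + (1/11)·65
     = 413/22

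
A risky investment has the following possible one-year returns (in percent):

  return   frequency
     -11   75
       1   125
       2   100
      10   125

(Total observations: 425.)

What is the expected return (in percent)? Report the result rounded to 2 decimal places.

1.76

Total = 425, so P(return=-11) = 75/425, etc.
E[X] = (3/17)·(-11) + (5/17)·1 + (4/17)·2 + (5/17)·10
     = 30/17 ≈ 1.76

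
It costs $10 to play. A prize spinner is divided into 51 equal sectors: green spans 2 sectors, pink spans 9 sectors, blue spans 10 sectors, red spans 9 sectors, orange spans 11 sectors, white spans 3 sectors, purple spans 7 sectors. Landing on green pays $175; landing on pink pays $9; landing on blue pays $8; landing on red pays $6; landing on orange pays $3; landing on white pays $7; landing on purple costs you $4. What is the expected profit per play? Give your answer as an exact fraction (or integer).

27/17 dollars

E[payout] = (2/51)·175 + (9/51)·9 + (10/51)·8 + (9/51)·6 + (11/51)·3 + (3/51)·7 + (7/51)·(-4) = 197/17
Expected profit = 197/17 − 10 = 27/17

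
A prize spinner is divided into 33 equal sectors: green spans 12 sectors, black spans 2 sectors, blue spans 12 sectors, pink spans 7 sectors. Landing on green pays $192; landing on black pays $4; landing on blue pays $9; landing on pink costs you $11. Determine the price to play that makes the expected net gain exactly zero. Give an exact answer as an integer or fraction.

$71

E[payout] = (12/33)·192 + (2/33)·4 + (12/33)·9 + (7/33)·(-11) = 71
Fair fee = E[payout] = 71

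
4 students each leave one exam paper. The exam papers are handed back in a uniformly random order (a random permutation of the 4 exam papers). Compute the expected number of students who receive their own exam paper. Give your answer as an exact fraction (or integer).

Let Xᵢ = 1 if person i gets their own exam paper. For each i, P(Xᵢ=1) = 1/4.
By linearity of expectation, E[X₁+…+X_4] = 4·(1/4) = 1.

1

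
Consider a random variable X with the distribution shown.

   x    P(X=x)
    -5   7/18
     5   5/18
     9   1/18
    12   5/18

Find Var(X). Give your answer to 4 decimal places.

E[X] = (7/18)·(-5) + (5/18)·5 + (1/18)·9 + (5/18)·12 = 59/18
E[X²] = (7/18)·25 + (5/18)·25 + (1/18)·81 + (5/18)·144 = 367/6
Var(X) = 367/6 − (59/18)² = 16337/324 ≈ 50.4228

50.4228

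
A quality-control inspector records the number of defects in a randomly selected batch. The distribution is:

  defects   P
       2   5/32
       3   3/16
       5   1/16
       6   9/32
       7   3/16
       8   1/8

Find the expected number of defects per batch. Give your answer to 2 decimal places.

E[X] = (5/32)·2 + (3/16)·3 + (1/16)·5 + (9/32)·6 + (3/16)·7 + (1/8)·8
     = 83/16 ≈ 5.19

5.19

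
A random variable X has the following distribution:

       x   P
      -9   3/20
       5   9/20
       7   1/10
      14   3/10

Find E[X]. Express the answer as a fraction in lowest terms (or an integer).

E[X] = (3/20)·(-9) + (9/20)·5 + (1/10)·7 + (3/10)·14
     = 29/5

29/5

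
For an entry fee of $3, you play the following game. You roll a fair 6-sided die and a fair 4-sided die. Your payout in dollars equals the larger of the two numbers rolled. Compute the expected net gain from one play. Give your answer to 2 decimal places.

Distribution of the larger of the two numbers rolled: 1 w.p. 1/24, 2 w.p. 1/8, 3 w.p. 5/24, 4 w.p. 7/24, 5 w.p. 1/6, 6 w.p. 1/6
E[payout] = (1/24)·1 + (1/8)·2 + (5/24)·3 + (7/24)·4 + (1/6)·5 + (1/6)·6 = 47/12
Expected profit = 47/12 − 3 = 11/12 ≈ $0.92

$0.92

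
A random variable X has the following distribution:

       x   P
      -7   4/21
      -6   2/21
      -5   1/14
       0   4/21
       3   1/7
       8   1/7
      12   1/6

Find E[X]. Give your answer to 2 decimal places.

E[X] = (4/21)·(-7) + (2/21)·(-6) + (1/14)·(-5) + (4/21)·0 + (1/7)·3 + (1/7)·8 + (1/6)·12
     = 55/42 ≈ 1.31

1.31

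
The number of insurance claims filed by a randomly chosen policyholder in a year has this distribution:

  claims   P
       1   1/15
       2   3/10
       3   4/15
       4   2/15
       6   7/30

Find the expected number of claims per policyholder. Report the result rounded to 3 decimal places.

E[X] = (1/15)·1 + (3/10)·2 + (4/15)·3 + (2/15)·4 + (7/30)·6
     = 17/5 ≈ 3.400

3.400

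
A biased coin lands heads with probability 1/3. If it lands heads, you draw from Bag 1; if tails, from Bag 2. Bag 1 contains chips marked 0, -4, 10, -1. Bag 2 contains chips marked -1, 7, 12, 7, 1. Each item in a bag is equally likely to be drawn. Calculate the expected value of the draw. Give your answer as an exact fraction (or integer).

E[X | Bag 1] = (0 − 4 + 10 − 1)/4 = 5/4
E[X | Bag 2] = (-1 + 7 + 12 + 7 + 1)/5 = 26/5
E[X] = (1/3)·5/4 + (2/3)·26/5 = 233/60

233/60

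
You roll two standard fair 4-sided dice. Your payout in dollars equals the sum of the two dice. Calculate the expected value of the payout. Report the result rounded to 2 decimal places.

$5.00

Distribution of the sum of the two dice: 2 w.p. 1/16, 3 w.p. 1/8, 4 w.p. 3/16, 5 w.p. 1/4, 6 w.p. 3/16, 7 w.p. 1/8, …
E[payout] = (1/16)·2 + (1/8)·3 + (3/16)·4 + (1/4)·5 + (3/16)·6 + (1/8)·7 + (1/16)·8 = 5
≈ $5.00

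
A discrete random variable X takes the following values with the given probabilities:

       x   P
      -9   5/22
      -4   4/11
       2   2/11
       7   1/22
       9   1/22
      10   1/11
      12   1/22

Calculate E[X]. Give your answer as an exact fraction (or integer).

E[X] = (5/22)·(-9) + (4/11)·(-4) + (2/11)·2 + (1/22)·7 + (1/22)·9 + (1/11)·10 + (1/22)·12
     = -21/22

-21/22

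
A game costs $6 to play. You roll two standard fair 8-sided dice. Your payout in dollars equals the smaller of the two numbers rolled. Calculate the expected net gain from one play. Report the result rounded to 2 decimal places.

-$2.81

Distribution of the smaller of the two numbers rolled: 1 w.p. 15/64, 2 w.p. 13/64, 3 w.p. 11/64, 4 w.p. 9/64, 5 w.p. 7/64, 6 w.p. 5/64, …
E[payout] = (15/64)·1 + (13/64)·2 + (11/64)·3 + (9/64)·4 + (7/64)·5 + (5/64)·6 + (3/64)·7 + (1/64)·8 = 51/16
Expected profit = 51/16 − 6 = -45/16 ≈ -$2.81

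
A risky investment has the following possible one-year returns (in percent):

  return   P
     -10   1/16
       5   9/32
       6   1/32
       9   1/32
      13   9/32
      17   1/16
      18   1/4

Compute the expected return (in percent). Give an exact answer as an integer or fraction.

E[X] = (1/16)·(-10) + (9/32)·5 + (1/32)·6 + (1/32)·9 + (9/32)·13 + (1/16)·17 + (1/4)·18
     = 335/32

335/32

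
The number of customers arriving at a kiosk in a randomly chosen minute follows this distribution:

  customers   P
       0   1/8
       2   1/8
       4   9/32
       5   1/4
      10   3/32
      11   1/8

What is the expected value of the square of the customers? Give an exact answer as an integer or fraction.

E[X²] = (1/8)·0 + (1/8)·4 + (9/32)·16 + (1/4)·25 + (3/32)·100 + (1/8)·121
     = 143/4

143/4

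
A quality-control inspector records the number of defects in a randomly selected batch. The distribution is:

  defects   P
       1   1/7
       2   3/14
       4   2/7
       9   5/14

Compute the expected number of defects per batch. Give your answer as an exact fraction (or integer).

69/14

E[X] = (1/7)·1 + (3/14)·2 + (2/7)·4 + (5/14)·9
     = 69/14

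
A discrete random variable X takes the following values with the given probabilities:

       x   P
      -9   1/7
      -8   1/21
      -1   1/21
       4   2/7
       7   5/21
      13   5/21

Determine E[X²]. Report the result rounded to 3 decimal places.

71.143

E[X²] = (1/7)·81 + (1/21)·64 + (1/21)·1 + (2/7)·16 + (5/21)·49 + (5/21)·169
     = 498/7 ≈ 71.143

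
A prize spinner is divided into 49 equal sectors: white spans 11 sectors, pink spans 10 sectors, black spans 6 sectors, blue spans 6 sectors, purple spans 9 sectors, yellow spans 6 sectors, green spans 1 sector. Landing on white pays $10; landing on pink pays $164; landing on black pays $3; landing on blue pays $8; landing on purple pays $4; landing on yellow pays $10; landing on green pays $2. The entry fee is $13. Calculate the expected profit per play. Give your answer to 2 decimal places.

E[payout] = (11/49)·10 + (10/49)·164 + (6/49)·3 + (6/49)·8 + (9/49)·4 + (6/49)·10 + (1/49)·2 = 1914/49
Expected profit = 1914/49 − 13 = 1277/49 ≈ $26.06

$26.06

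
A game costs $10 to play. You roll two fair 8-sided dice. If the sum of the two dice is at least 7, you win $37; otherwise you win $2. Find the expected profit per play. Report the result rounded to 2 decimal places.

E[payout] = (15/64)·2 + (49/64)·37 = 1843/64
Expected profit = 1843/64 − 10 = 1203/64 ≈ $18.80

$18.80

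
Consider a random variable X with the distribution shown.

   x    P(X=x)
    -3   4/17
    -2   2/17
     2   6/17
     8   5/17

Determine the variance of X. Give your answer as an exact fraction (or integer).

E[X] = (4/17)·(-3) + (2/17)·(-2) + (6/17)·2 + (5/17)·8 = 36/17
E[X²] = (4/17)·9 + (2/17)·4 + (6/17)·4 + (5/17)·64 = 388/17
Var(X) = 388/17 − (36/17)² = 5300/289

5300/289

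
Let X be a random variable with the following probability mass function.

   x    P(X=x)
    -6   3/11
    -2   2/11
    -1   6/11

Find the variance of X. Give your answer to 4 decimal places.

4.6116

E[X] = (3/11)·(-6) + (2/11)·(-2) + (6/11)·(-1) = -28/11
E[X²] = (3/11)·36 + (2/11)·4 + (6/11)·1 = 122/11
Var(X) = 122/11 − (-28/11)² = 558/121 ≈ 4.6116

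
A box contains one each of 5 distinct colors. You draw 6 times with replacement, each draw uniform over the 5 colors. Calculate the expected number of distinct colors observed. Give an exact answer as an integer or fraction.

Let Xⱼ=1 if type j appears at least once. P(Xⱼ=1) = 1 − ((5−1)/5)^6 = 11529/15625.
E[#distinct] = 5·11529/15625 = 11529/3125.

11529/3125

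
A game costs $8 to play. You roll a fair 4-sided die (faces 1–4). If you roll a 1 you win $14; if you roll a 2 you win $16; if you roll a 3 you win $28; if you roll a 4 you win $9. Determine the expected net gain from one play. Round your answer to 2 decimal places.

$8.75

E[payout] = (1/4)·9 + (1/4)·14 + (1/4)·16 + (1/4)·28 = 67/4
Expected profit = 67/4 − 8 = 35/4 ≈ $8.75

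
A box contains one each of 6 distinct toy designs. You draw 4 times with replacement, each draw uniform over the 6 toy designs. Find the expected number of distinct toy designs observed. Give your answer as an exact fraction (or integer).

671/216

Let Xⱼ=1 if type j appears at least once. P(Xⱼ=1) = 1 − ((6−1)/6)^4 = 671/1296.
E[#distinct] = 6·671/1296 = 671/216.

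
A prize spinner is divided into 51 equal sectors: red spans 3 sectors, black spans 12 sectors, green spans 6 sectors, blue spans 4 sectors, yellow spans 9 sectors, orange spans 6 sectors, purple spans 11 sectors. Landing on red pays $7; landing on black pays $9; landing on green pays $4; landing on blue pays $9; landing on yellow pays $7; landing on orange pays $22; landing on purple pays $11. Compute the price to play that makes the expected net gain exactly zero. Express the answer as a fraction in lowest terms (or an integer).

E[payout] = (3/51)·7 + (12/51)·9 + (6/51)·4 + (4/51)·9 + (9/51)·7 + (6/51)·22 + (11/51)·11 = 505/51
Fair fee = E[payout] = 505/51

505/51 dollars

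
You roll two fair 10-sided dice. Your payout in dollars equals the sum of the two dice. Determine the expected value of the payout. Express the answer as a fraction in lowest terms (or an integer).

Distribution of the sum of the two dice: 2 w.p. 1/100, 3 w.p. 1/50, 4 w.p. 3/100, 5 w.p. 1/25, 6 w.p. 1/20, 7 w.p. 3/50, …
E[payout] = (1/100)·2 + (1/50)·3 + (3/100)·4 + (1/25)·5 + (1/20)·6 + (3/50)·7 + (7/100)·8 + (2/25)·9 + (9/100)·10 + (1/10)·11 + (9/100)·12 + (2/25)·13 + (7/100)·14 + (3/50)·15 + (1/20)·16 + (1/25)·17 + (3/100)·18 + (1/50)·19 + (1/100)·20 = 11

$11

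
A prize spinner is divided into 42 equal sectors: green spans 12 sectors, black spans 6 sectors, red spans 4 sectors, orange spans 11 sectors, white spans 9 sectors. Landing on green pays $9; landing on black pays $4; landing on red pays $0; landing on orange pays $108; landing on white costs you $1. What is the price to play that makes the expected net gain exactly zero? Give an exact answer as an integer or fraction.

E[payout] = (12/42)·9 + (6/42)·4 + (4/42)·0 + (11/42)·108 + (9/42)·(-1) = 437/14
Fair fee = E[payout] = 437/14

437/14 dollars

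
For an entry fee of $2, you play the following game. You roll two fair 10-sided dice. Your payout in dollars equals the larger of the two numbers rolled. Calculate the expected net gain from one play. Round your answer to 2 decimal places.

Distribution of the larger of the two numbers rolled: 1 w.p. 1/100, 2 w.p. 3/100, 3 w.p. 1/20, 4 w.p. 7/100, 5 w.p. 9/100, 6 w.p. 11/100, …
E[payout] = (1/100)·1 + (3/100)·2 + (1/20)·3 + (7/100)·4 + (9/100)·5 + (11/100)·6 + (13/100)·7 + (3/20)·8 + (17/100)·9 + (19/100)·10 = 143/20
Expected profit = 143/20 − 2 = 103/20 ≈ $5.15

$5.15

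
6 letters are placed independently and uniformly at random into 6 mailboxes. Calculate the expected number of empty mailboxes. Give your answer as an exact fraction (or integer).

15625/7776

Let Xⱼ=1 if mailbox j is empty. P(Xⱼ=1) = ((6-1)/6)^6 = 15625/46656.
By linearity, E[#empty] = 6·15625/46656 = 15625/7776.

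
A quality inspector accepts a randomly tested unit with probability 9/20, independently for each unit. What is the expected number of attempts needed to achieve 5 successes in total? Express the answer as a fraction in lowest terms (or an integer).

By linearity (sum of 5 independent geometric waits), E[trials] = 5/p = 5/(9/20) = 100/9.

100/9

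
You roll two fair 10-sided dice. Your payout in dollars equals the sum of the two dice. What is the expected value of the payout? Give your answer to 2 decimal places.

Distribution of the sum of the two dice: 2 w.p. 1/100, 3 w.p. 1/50, 4 w.p. 3/100, 5 w.p. 1/25, 6 w.p. 1/20, 7 w.p. 3/50, …
E[payout] = (1/100)·2 + (1/50)·3 + (3/100)·4 + (1/25)·5 + (1/20)·6 + (3/50)·7 + (7/100)·8 + (2/25)·9 + (9/100)·10 + (1/10)·11 + (9/100)·12 + (2/25)·13 + (7/100)·14 + (3/50)·15 + (1/20)·16 + (1/25)·17 + (3/100)·18 + (1/50)·19 + (1/100)·20 = 11
≈ $11.00

$11.00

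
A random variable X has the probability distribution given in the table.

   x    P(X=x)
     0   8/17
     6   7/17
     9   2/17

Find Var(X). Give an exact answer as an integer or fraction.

E[X] = (8/17)·0 + (7/17)·6 + (2/17)·9 = 60/17
E[X²] = (8/17)·0 + (7/17)·36 + (2/17)·81 = 414/17
Var(X) = 414/17 − (60/17)² = 3438/289

3438/289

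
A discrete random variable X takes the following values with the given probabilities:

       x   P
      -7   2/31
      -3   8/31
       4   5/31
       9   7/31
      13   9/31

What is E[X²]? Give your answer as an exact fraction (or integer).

E[X²] = (2/31)·49 + (8/31)·9 + (5/31)·16 + (7/31)·81 + (9/31)·169
     = 2338/31

2338/31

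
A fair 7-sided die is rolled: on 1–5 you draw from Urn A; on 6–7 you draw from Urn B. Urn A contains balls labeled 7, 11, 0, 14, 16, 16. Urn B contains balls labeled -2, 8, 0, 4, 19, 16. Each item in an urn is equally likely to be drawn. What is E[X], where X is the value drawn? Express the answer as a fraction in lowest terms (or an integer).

E[X | Urn A] = (7 + 11 + 0 + 14 + 16 + 16)/6 = 32/3
E[X | Urn B] = (-2 + 8 + 0 + 4 + 19 + 16)/6 = 15/2
E[X] = (5/7)·32/3 + (2/7)·15/2 = 205/21

205/21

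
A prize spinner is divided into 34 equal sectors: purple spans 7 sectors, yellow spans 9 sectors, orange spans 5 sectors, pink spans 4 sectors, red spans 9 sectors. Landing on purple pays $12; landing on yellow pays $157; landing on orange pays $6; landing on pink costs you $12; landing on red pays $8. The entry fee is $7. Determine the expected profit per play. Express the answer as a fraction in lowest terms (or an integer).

1313/34 dollars

E[payout] = (7/34)·12 + (9/34)·157 + (5/34)·6 + (4/34)·(-12) + (9/34)·8 = 1551/34
Expected profit = 1551/34 − 7 = 1313/34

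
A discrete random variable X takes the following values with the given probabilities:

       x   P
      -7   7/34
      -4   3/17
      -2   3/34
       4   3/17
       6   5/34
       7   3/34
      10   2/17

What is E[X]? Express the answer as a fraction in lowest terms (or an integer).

18/17

E[X] = (7/34)·(-7) + (3/17)·(-4) + (3/34)·(-2) + (3/17)·4 + (5/34)·6 + (3/34)·7 + (2/17)·10
     = 18/17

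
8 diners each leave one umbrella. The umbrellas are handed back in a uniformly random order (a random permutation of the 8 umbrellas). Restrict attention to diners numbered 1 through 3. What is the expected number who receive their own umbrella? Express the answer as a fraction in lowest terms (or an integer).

3/8

Let Xᵢ = 1 if person i gets their own umbrella. For each i, P(Xᵢ=1) = 1/8.
By linearity of expectation, E[X₁+…+X_3] = 3·(1/8) = 3/8.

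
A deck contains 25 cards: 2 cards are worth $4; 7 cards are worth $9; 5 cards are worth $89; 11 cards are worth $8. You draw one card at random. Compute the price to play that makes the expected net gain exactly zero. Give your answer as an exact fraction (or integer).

E[payout] = (2/25)·4 + (7/25)·9 + (5/25)·89 + (11/25)·8 = 604/25
Fair fee = E[payout] = 604/25

604/25 dollars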